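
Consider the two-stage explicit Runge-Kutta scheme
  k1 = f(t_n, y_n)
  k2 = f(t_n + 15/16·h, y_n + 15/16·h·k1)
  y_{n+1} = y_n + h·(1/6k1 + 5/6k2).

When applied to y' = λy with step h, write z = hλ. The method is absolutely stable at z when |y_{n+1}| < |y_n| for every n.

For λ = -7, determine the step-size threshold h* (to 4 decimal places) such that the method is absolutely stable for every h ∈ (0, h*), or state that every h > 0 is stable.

(-1.2800,0); λ=-7 ⇒ h* = (32/25)/7 = 0.1829.

On y'=λy, z=hλ:
  k1=λy_n ⇒ h·k1=z·y_n;  k2=λ(1+15/16z)y_n ⇒ h·k2=z(1+15/16z)y_n
  y_{n+1}/y_n = 1 + 1/6z + 5/6z(1+15/16z) = 1 + z + 25/32z²
  ⇒ R(z) = 1 + z + 25/32z².

Find x<0 with |R(x)|<1.
x=-0.48: |R|=0.7000
R=1: x+25/32x²=0 ⇒ x=−32/25=-1.2800; min R=1−1/(4·25/32)=0.6800>−1
Confirm numerically:
  x=-1.112: |R|=0.85405 <1
  x=-0.921: |R|=0.74169 <1
  x=-0.862: |R|=0.71850 <1
  x=-0.604: |R|=0.68101 <1
  x=-1.625: |R|=1.43799 >1
  x=-1.427: |R|=1.16388 >1
  x=-1.386: |R|=1.11478 >1
So |R|<1 on (-1.2800, 0).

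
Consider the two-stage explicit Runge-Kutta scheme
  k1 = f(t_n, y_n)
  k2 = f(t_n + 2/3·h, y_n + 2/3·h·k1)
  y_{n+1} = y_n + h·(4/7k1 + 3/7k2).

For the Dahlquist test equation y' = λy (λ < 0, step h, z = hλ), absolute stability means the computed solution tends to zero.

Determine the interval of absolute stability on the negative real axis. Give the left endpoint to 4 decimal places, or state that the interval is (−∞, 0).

(-3.5000, 0).

Test eqn y'=λy, z=hλ:
  k1=λy_n ⇒ h·k1=z·y_n;  k2=λ(1+2/3z)y_n ⇒ h·k2=z(1+2/3z)y_n
  y_{n+1}/y_n = 1 + 4/7z + 3/7z(1+2/3z) = 1 + z + 2/7z²
  ⇒ R(z) = 1 + z + 2/7z².

Boundary: |R(x)|=1, x<0.
x=-0.97: |R|=0.2988
R=1: x+2/7x²=0 ⇒ x=−7/2=-3.5000; min R=1−1/(4·2/7)=0.1250>−1
Confirm numerically:
  x=-3.448: |R|=0.94877 <1
  x=-3.148: |R|=0.68340 <1
  x=-2.790: |R|=0.43403 <1
  x=-1.548: |R|=0.13666 <1
  x=-3.983: |R|=1.54965 >1
  x=-3.866: |R|=1.40427 >1
  x=-3.536: |R|=1.03637 >1
So |R|<1 on (-3.5000, 0).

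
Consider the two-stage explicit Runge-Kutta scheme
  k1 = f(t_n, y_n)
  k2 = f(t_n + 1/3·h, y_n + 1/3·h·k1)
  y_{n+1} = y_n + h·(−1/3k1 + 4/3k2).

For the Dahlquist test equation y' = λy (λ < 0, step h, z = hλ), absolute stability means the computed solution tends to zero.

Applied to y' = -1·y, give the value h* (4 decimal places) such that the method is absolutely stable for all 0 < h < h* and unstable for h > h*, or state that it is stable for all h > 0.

(-2.2500,0); λ=-1 ⇒ h* = (9/4)/1 = 2.2500.

Test eqn y'=λy, z=hλ:
  k1=λy_n ⇒ h·k1=z·y_n;  k2=λ(1+1/3z)y_n ⇒ h·k2=z(1+1/3z)y_n
  y_{n+1}/y_n = 1 − 1/3z + 4/3z(1+1/3z) = 1 + z + 4/9z²
  Hence R(z) = 1 + z + 4/9z².

Solve |R(x)|<1 on ℝ⁻.
x=-0.91: |R|=0.4580
R=1: x+4/9x²=0 ⇒ x=−9/4=-2.2500; min R=1−1/(4·4/9)=0.4375>−1
Confirm numerically:
  x=-1.398: |R|=0.47062 <1
  x=-1.237: |R|=0.44308 <1
  x=-1.044: |R|=0.44042 <1
  x=-0.914: |R|=0.45729 <1
  x=-2.550: |R|=1.34000 >1
  x=-2.504: |R|=1.28267 >1
  x=-2.343: |R|=1.09684 >1
Interval (-2.2500, 0).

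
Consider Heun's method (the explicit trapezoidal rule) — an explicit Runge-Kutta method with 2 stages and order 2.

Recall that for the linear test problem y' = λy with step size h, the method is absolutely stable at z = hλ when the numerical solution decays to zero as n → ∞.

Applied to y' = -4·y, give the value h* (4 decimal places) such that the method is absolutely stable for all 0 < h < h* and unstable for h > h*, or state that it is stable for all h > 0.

(-2.0000,0); λ=-4 ⇒ h* = 0.5000.

Test eqn y'=λy, z=hλ:
  order 2, 2-stage ⇒ R(z)=1+z+z^2/2
  (e.g. R(-1.46)=0.60580, |R|=0.60580)

Boundary: |R(x)|=1, x<0.
x=-1.46: |R|=0.6058
|R(-2.1)|=1.1050 |R(-1.46)|=0.6058 |R(-0.76)|=0.5288
Bisect:
  x_lo=-2.5189 |R|=1.6536  x_hi=-0.3820 |R|=0.6909
  mid=-1.45049 |R|=0.60147 →hi
  mid=-1.98471 |R|=0.98483 →hi
  mid=-2.25182 |R|=1.28353 →lo
  mid=-2.11827 |R|=1.12526 →lo
  mid=-2.05149 |R|=1.05282 →lo
  mid=-2.01810 |R|=1.01827 →lo
  mid=-2.00141 |R|=1.00141 →lo
  mid=-1.99306 |R|=0.99308 →hi
  ...
  [-2.00010,-1.99997] ⇒ x*=-2.0000
So |R|<1 on (-2.0000, 0).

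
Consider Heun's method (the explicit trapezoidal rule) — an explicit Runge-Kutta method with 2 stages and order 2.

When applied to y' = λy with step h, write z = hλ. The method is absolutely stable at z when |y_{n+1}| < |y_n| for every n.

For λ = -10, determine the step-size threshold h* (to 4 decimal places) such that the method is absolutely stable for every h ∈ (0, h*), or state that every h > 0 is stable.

With y'=λy (z=hλ):
  order 2, 2-stage ⇒ R(z)=1+z+z^2/2
  (e.g. R(-1.49)=0.62005, |R|=0.62005)

Boundary: |R(x)|=1, x<0.
x=-1.49: |R|=0.6200
|R(-2.29)|=1.3321 |R(-1.19)|=0.5181 |R(-0.68)|=0.5512
Bisect:
  x_lo=-2.8565 |R|=2.2233  x_hi=-0.2650 |R|=0.7701
  mid=-1.56077 |R|=0.65723 →hi
  mid=-2.20863 |R|=1.23040 →lo
  mid=-1.88470 |R|=0.89135 →hi
  mid=-2.04667 |R|=1.04776 →lo
  mid=-1.96568 |R|=0.96627 →hi
  mid=-2.00618 |R|=1.00619 →lo
  mid=-1.98593 |R|=0.98603 →hi
  mid=-1.99605 |R|=0.99606 →hi
  mid=-2.00111 |R|=1.00111 →lo
  mid=-1.99858 |R|=0.99858 →hi
  ...
  [-2.00001,-1.99985] ⇒ x*=-2.0000
So |R|<1 on (-2.0000, 0).

(-2.0000,0); λ=-10 ⇒ h* = 0.2000.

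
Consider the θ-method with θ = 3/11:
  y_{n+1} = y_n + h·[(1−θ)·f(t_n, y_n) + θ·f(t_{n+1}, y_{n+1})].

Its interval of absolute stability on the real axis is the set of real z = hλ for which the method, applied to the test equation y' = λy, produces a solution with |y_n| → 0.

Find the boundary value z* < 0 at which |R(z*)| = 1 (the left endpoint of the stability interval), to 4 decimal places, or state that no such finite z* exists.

left endpoint -4.4000.

Set f=λy, z=hλ:
  y_{n+1} = y_n + z·[8/11·y_n + 3/11·y_{n+1}] ⇒ (1 − 3/11z)y_{n+1} = (1 + 8/11z)y_n
  so R(z) = (1 + 8/11z)/(1 − 3/11z).

Need |R(x)|<1, x<0.
x=-0.91: |R|=0.2709
R=−1: 1+8/11x = −1+3/11x ⇒ -5/11x=2 ⇒ x=2/(-5/11)=-4.4000
Confirm numerically:
  x=-4.327: |R|=0.98478 <1
  x=-3.575: |R|=0.81013 <1
  x=-3.106: |R|=0.68156 <1
  x=-2.104: |R|=0.33688 <1
  x=-4.908: |R|=1.09874 >1
  x=-4.445: |R|=1.00925 >1
So |R|<1 on (-4.4000, 0).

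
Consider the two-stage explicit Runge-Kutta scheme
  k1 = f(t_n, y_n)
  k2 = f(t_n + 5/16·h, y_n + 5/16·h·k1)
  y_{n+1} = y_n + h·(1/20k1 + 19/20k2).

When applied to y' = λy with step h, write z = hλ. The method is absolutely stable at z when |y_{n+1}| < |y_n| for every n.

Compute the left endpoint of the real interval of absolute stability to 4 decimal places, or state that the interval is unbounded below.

On y'=λy, z=hλ:
  k1=λy_n ⇒ h·k1=z·y_n;  k2=λ(1+5/16z)y_n ⇒ h·k2=z(1+5/16z)y_n
  y_{n+1}/y_n = 1 + 1/20z + 19/20z(1+5/16z) = 1 + z + 19/64z²
  so R(z) = 1 + z + 19/64z².

Boundary: |R(x)|=1, x<0.
x=-1.41: |R|=0.1802
R=1: x+19/64x²=0 ⇒ x=−64/19=-3.3684; min R=1−1/(4·19/64)=0.1579>−1
Confirm numerically:
  x=-2.627: |R|=0.42177 <1
  x=-2.211: |R|=0.24028 <1
  x=-1.750: |R|=0.15918 <1
  x=-3.613: |R|=1.26234 >1
  x=-3.398: |R|=1.02984 >1
Interval (-3.3684, 0).

left endpoint -3.3684.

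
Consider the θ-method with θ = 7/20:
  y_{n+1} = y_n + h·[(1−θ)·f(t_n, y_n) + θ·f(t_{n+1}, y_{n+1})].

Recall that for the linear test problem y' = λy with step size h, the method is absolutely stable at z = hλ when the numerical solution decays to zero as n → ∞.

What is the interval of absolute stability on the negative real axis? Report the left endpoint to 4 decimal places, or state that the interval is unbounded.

z∈(-6.6667,0).

Test eqn y'=λy, z=hλ:
  y_{n+1} = y_n + z·[13/20·y_n + 7/20·y_{n+1}] ⇒ (1 − 7/20z)y_{n+1} = (1 + 13/20z)y_n
  so R(z) = (1 + 13/20z)/(1 − 7/20z).

Boundary: |R(x)|=1, x<0.
x=-1.48: |R|=0.0250
R=−1: 1+13/20x = −1+7/20x ⇒ -3/10x=2 ⇒ x=2/(-3/10)=-6.6667
Confirm numerically:
  x=-5.072: |R|=0.82762 <1
  x=-4.895: |R|=0.80411 <1
  x=-4.567: |R|=0.75759 <1
  x=-3.294: |R|=0.53003 <1
  x=-7.194: |R|=1.04497 >1
  x=-7.091: |R|=1.03656 >1
  x=-6.982: |R|=1.02747 >1
So |R|<1 on (-6.6667, 0).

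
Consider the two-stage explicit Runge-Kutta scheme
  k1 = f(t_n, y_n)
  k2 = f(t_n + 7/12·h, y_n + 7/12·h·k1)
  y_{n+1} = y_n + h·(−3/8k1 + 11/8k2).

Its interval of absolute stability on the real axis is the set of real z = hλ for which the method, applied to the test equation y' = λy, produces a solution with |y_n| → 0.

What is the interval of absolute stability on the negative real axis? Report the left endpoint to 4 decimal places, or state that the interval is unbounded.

z∈(-1.2468,0).

On y'=λy, z=hλ:
  k1=λy_n ⇒ h·k1=z·y_n;  k2=λ(1+7/12z)y_n ⇒ h·k2=z(1+7/12z)y_n
  y_{n+1}/y_n = 1 − 3/8z + 11/8z(1+7/12z) = 1 + z + 77/96z²
  ⇒ R(z) = 1 + z + 77/96z².

Solve |R(x)|<1 on ℝ⁻.
x=-0.86: |R|=0.7332
R=1: x+77/96x²=0 ⇒ x=−96/77=-1.2468; min R=1−1/(4·77/96)=0.6883>−1
Confirm numerically:
  x=-0.693: |R|=0.69220 <1
  x=-0.657: |R|=0.68922 <1
  x=-0.528: |R|=0.69561 <1
  x=-1.729: |R|=1.66878 >1
  x=-1.712: |R|=1.63886 >1
  x=-1.485: |R|=1.28377 >1
Interval (-1.2468, 0).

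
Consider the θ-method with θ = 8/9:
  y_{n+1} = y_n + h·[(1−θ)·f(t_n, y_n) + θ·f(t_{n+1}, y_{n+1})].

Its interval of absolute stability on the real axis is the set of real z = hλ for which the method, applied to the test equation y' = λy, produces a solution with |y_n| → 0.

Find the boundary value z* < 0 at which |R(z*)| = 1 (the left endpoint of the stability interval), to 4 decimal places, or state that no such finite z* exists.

Set f=λy, z=hλ:
  y_{n+1} = y_n + z·[1/9·y_n + 8/9·y_{n+1}] ⇒ (1 − 8/9z)y_{n+1} = (1 + 1/9z)y_n
  ⇒ R(z) = (1 + 1/9z)/(1 − 8/9z).

Find x<0 with |R(x)|<1.
x=-0.72: |R|=0.5610
x=-2: |R|=0.2800
x=-10: |R|=0.0112
x=-100: |R|=0.1125
θ=8/9≥1/2 ⇒ |1+1/9x|<|1−8/9x| ∀x<0 ⇒ unbounded interval.

(−∞, 0) — no finite endpoint.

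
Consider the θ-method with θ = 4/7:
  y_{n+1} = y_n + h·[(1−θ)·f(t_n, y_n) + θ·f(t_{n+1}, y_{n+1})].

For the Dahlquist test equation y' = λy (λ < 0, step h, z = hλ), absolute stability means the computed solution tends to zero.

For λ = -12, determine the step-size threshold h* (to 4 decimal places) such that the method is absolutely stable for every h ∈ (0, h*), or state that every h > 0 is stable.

On y'=λy, z=hλ:
  y_{n+1} = y_n + z·[3/7·y_n + 4/7·y_{n+1}] ⇒ (1 − 4/7z)y_{n+1} = (1 + 3/7z)y_n
  Hence R(z) = (1 + 3/7z)/(1 − 4/7z).

Find x<0 with |R(x)|<1.
x=-1.31: |R|=0.2508
x=-2: |R|=0.0667
x=-10: |R|=0.4894
x=-100: |R|=0.7199
θ=4/7≥1/2 ⇒ |1+3/7x|<|1−4/7x| ∀x<0 ⇒ unbounded interval.

unbounded; (−∞, 0). Any h>0 works for λ=-12.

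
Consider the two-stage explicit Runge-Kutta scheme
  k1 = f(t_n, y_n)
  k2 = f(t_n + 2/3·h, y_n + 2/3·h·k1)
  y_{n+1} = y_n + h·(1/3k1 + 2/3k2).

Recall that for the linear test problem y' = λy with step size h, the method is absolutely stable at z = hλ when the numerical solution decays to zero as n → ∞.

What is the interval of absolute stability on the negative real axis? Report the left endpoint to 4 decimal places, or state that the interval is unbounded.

z∈(-2.2500,0).

With y'=λy (z=hλ):
  k1=λy_n ⇒ h·k1=z·y_n;  k2=λ(1+2/3z)y_n ⇒ h·k2=z(1+2/3z)y_n
  y_{n+1}/y_n = 1 + 1/3z + 2/3z(1+2/3z) = 1 + z + 4/9z²
  Hence R(z) = 1 + z + 4/9z².

Need |R(x)|<1, x<0.
x=-1.15: |R|=0.4378
R=1: x+4/9x²=0 ⇒ x=−9/4=-2.2500; min R=1−1/(4·4/9)=0.4375>−1
Confirm numerically:
  x=-2.152: |R|=0.90627 <1
  x=-1.906: |R|=0.70859 <1
  x=-1.587: |R|=0.53236 <1
  x=-1.268: |R|=0.44659 <1
  x=-2.828: |R|=1.72648 >1
  x=-2.528: |R|=1.31235 >1
  x=-2.496: |R|=1.27290 >1
Interval (-2.2500, 0).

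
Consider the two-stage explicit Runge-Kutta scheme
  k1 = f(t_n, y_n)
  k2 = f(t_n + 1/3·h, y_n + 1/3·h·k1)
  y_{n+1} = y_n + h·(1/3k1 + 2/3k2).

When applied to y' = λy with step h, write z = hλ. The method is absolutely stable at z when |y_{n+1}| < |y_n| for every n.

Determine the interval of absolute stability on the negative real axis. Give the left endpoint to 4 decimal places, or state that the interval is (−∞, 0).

Test eqn y'=λy, z=hλ:
  k1=λy_n ⇒ h·k1=z·y_n;  k2=λ(1+1/3z)y_n ⇒ h·k2=z(1+1/3z)y_n
  y_{n+1}/y_n = 1 + 1/3z + 2/3z(1+1/3z) = 1 + z + 2/9z²
  Hence R(z) = 1 + z + 2/9z².

Boundary: |R(x)|=1, x<0.
x=-0.64: |R|=0.4510
R=1: x+2/9x²=0 ⇒ x=−9/2=-4.5000; min R=1−1/(4·2/9)=-0.1250>−1
Confirm numerically:
  x=-4.445: |R|=0.94567 <1
  x=-4.371: |R|=0.87470 <1
  x=-3.730: |R|=0.36176 <1
  x=-3.727: |R|=0.35978 <1
  x=-5.071: |R|=1.64345 >1
  x=-5.037: |R|=1.60108 >1
  x=-4.603: |R|=1.10536 >1
Stable set (-4.5000, 0).

z∈(-4.5000,0).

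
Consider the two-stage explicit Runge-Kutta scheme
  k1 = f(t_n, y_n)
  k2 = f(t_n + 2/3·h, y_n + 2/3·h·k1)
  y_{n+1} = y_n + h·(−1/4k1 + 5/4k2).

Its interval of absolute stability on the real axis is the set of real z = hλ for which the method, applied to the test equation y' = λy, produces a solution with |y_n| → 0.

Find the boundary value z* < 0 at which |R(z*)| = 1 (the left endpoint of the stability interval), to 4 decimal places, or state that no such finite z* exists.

left endpoint -1.2000.

Set f=λy, z=hλ:
  k1=λy_n ⇒ h·k1=z·y_n;  k2=λ(1+2/3z)y_n ⇒ h·k2=z(1+2/3z)y_n
  y_{n+1}/y_n = 1 − 1/4z + 5/4z(1+2/3z) = 1 + z + 5/6z²
  so R(z) = 1 + z + 5/6z².

Solve |R(x)|<1 on ℝ⁻.
x=-1.74: |R|=1.7830
R=1: x+5/6x²=0 ⇒ x=−6/5=-1.2000; min R=1−1/(4·5/6)=0.7000>−1
Confirm numerically:
  x=-0.931: |R|=0.79130 <1
  x=-0.803: |R|=0.73434 <1
  x=-0.724: |R|=0.71281 <1
  x=-0.542: |R|=0.70280 <1
  x=-1.772: |R|=1.84465 >1
  x=-1.393: |R|=1.22404 >1
  x=-1.314: |R|=1.12483 >1
So |R|<1 on (-1.2000, 0).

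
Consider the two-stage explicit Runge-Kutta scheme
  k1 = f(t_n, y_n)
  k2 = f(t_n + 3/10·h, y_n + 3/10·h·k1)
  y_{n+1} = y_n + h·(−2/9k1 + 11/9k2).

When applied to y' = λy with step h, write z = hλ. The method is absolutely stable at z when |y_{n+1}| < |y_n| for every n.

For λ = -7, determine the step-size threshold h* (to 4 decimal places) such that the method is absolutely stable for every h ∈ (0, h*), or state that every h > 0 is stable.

(-2.7273,0); λ=-7 ⇒ h* = (30/11)/7 = 0.3896.

With y'=λy (z=hλ):
  k1=λy_n ⇒ h·k1=z·y_n;  k2=λ(1+3/10z)y_n ⇒ h·k2=z(1+3/10z)y_n
  y_{n+1}/y_n = 1 − 2/9z + 11/9z(1+3/10z) = 1 + z + 11/30z²
  so R(z) = 1 + z + 11/30z².

Find x<0 with |R(x)|<1.
x=-0.68: |R|=0.4895
R=1: x+11/30x²=0 ⇒ x=−30/11=-2.7273; min R=1−1/(4·11/30)=0.3182>−1
Confirm numerically:
  x=-2.297: |R|=0.63761 <1
  x=-2.083: |R|=0.50793 <1
  x=-1.632: |R|=0.34459 <1
  x=-3.291: |R|=1.68025 >1
  x=-3.227: |R|=1.59129 >1
  x=-2.791: |R|=1.06522 >1
Interval (-2.7273, 0).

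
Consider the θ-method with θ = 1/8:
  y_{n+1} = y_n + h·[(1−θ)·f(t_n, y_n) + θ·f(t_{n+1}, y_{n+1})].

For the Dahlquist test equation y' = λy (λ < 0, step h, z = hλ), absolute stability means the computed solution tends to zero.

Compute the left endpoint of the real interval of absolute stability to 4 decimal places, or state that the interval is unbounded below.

Set f=λy, z=hλ:
  y_{n+1} = y_n + z·[7/8·y_n + 1/8·y_{n+1}] ⇒ (1 − 1/8z)y_{n+1} = (1 + 7/8z)y_n
  so R(z) = (1 + 7/8z)/(1 − 1/8z).

Solve |R(x)|<1 on ℝ⁻.
x=-1.39: |R|=0.1842
R=−1: 1+7/8x = −1+1/8x ⇒ -3/4x=2 ⇒ x=2/(-3/4)=-2.6667
Confirm numerically:
  x=-2.382: |R|=0.83548 <1
  x=-2.218: |R|=0.73654 <1
  x=-1.926: |R|=0.55229 <1
  x=-1.922: |R|=0.54969 <1
  x=-2.942: |R|=1.15098 >1
  x=-2.825: |R|=1.08776 >1
Stable set (-2.6667, 0).

z* = -2.6667.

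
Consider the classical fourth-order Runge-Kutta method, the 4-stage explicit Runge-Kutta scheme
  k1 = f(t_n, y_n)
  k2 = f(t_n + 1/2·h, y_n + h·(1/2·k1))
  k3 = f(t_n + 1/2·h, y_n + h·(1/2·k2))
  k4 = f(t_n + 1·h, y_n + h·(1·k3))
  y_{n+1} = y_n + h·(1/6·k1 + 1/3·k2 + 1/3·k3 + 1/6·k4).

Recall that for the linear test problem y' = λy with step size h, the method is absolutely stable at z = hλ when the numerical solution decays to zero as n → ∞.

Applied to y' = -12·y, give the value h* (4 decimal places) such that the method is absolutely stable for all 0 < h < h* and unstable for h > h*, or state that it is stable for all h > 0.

(-2.7853,0); λ=-12 ⇒ h* = 0.2321.

With y'=λy (z=hλ):
  order 4, 4-stage ⇒ R(z)=1+z+z^2/2+z^3/6+z^4/24
  (e.g. R(-1.28)=0.30152, |R|=0.30152)

Solve |R(x)|<1 on ℝ⁻.
x=-1.28: |R|=0.3015
|R(-2.27)|=0.4633 |R(-1.3)|=0.2978 |R(-1.07)|=0.3529
Bisect:
  x_lo=-3.6310 |R|=3.2250  x_hi=-0.1384 |R|=0.8708
  mid=-1.88469 |R|=0.30130 →hi
  mid=-2.75784 |R|=0.95939 →hi
  mid=-3.19442 |R|=1.81359 →lo
  mid=-2.97613 |R|=1.32797 →lo
  mid=-2.86699 |R|=1.13031 →lo
  mid=-2.81241 |R|=1.04166 →lo
  mid=-2.78513 |R|=0.99975 →hi
  mid=-2.79877 |R|=1.02051 →lo
  mid=-2.79195 |R|=1.01008 →lo
  mid=-2.78854 |R|=1.00490 →lo
  ...
  [-2.78534,-2.78513] ⇒ x*=-2.7853
Stable set (-2.7853, 0).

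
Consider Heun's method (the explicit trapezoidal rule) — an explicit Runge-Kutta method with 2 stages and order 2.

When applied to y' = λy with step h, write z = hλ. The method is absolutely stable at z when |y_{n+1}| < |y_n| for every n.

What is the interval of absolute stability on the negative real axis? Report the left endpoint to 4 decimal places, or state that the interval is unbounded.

(-2.0000, 0).

On y'=λy, z=hλ:
  order 2, 2-stage ⇒ R(z)=1+z+z^2/2
  (e.g. R(-0.77)=0.52645, |R|=0.52645)

Solve |R(x)|<1 on ℝ⁻.
x=-0.77: |R|=0.5264
|R(-1.6)|=0.6800 |R(-1.12)|=0.5072 |R(-0.69)|=0.5481
Bisect:
  x_lo=-2.7340 |R|=2.0035  x_hi=-0.2941 |R|=0.7491
  mid=-1.51408 |R|=0.63214 →hi
  mid=-2.12406 |R|=1.13175 →lo
  mid=-1.81907 |R|=0.83544 →hi
  mid=-1.97156 |R|=0.97197 →hi
  mid=-2.04781 |R|=1.04895 →lo
  mid=-2.00969 |R|=1.00973 →lo
  mid=-1.99063 |R|=0.99067 →hi
  mid=-2.00016 |R|=1.00016 →lo
  mid=-1.99539 |R|=0.99540 →hi
  ...
  [-2.00001,-1.99986] ⇒ x*=-2.0000
Interval (-2.0000, 0).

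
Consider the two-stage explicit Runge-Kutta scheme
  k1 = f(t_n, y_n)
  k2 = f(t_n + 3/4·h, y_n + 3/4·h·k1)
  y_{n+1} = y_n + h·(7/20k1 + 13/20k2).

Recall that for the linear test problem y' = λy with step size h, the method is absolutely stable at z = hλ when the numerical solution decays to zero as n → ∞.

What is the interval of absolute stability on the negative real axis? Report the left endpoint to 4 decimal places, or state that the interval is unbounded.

(-2.0513, 0).

With y'=λy (z=hλ):
  k1=λy_n ⇒ h·k1=z·y_n;  k2=λ(1+3/4z)y_n ⇒ h·k2=z(1+3/4z)y_n
  y_{n+1}/y_n = 1 + 7/20z + 13/20z(1+3/4z) = 1 + z + 39/80z²
  so R(z) = 1 + z + 39/80z².

Solve |R(x)|<1 on ℝ⁻.
x=-0.36: |R|=0.7032
R=1: x+39/80x²=0 ⇒ x=−80/39=-2.0513; min R=1−1/(4·39/80)=0.4872>−1
Confirm numerically:
  x=-1.924: |R|=0.88062 <1
  x=-1.582: |R|=0.63808 <1
  x=-1.367: |R|=0.54399 <1
  x=-2.333: |R|=1.32041 >1
  x=-2.266: |R|=1.23719 >1
  x=-2.118: |R|=1.06889 >1
So |R|<1 on (-2.0513, 0).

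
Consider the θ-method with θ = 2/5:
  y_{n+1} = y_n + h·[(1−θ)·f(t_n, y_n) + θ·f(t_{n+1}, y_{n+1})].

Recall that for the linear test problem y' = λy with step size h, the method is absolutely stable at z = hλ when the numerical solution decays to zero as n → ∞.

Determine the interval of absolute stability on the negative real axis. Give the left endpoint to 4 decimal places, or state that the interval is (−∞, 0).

(-10.0000, 0).

On y'=λy, z=hλ:
  y_{n+1} = y_n + z·[3/5·y_n + 2/5·y_{n+1}] ⇒ (1 − 2/5z)y_{n+1} = (1 + 3/5z)y_n
  ⇒ R(z) = (1 + 3/5z)/(1 − 2/5z).

Solve |R(x)|<1 on ℝ⁻.
x=-1.51: |R|=0.0586
R=−1: 1+3/5x = −1+2/5x ⇒ -1/5x=2 ⇒ x=2/(-1/5)=-10.0000
Confirm numerically:
  x=-9.647: |R|=0.98547 <1
  x=-8.444: |R|=0.92891 <1
  x=-5.767: |R|=0.74398 <1
  x=-5.386: |R|=0.70746 <1
  x=-10.289: |R|=1.01130 >1
  x=-10.234: |R|=1.00919 >1
  x=-10.085: |R|=1.00338 >1
Stable set (-10.0000, 0).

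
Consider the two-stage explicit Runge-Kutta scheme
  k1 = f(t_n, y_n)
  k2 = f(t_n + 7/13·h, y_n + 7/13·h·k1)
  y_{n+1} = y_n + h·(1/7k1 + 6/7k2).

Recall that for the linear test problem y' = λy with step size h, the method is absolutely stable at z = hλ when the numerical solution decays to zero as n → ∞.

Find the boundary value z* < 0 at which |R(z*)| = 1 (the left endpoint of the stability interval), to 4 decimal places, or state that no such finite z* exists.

left endpoint -2.1667.

Test eqn y'=λy, z=hλ:
  k1=λy_n ⇒ h·k1=z·y_n;  k2=λ(1+7/13z)y_n ⇒ h·k2=z(1+7/13z)y_n
  y_{n+1}/y_n = 1 + 1/7z + 6/7z(1+7/13z) = 1 + z + 6/13z²
  R(z) = 1 + z + 6/13z².

Solve |R(x)|<1 on ℝ⁻.
x=-1.7: |R|=0.6338
R=1: x+6/13x²=0 ⇒ x=−13/6=-2.1667; min R=1−1/(4·6/13)=0.4583>−1
Confirm numerically:
  x=-1.745: |R|=0.66040 <1
  x=-1.661: |R|=0.61235 <1
  x=-1.437: |R|=0.51606 <1
  x=-1.116: |R|=0.45883 <1
  x=-2.516: |R|=1.40566 >1
  x=-2.211: |R|=1.04524 >1
Stable set (-2.1667, 0).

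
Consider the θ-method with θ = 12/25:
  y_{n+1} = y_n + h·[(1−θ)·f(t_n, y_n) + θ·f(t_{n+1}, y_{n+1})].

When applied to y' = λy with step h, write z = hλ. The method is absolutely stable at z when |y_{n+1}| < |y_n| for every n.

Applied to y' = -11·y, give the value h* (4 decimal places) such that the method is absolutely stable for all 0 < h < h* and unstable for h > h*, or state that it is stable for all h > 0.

On y'=λy, z=hλ:
  y_{n+1} = y_n + z·[13/25·y_n + 12/25·y_{n+1}] ⇒ (1 − 12/25z)y_{n+1} = (1 + 13/25z)y_n
  ⇒ R(z) = (1 + 13/25z)/(1 − 12/25z).

Solve |R(x)|<1 on ℝ⁻.
x=-0.49: |R|=0.6033
R=−1: 1+13/25x = −1+12/25x ⇒ -1/25x=2 ⇒ x=2/(-1/25)=-50.0000
Confirm numerically:
  x=-48.260: |R|=0.99712 <1
  x=-41.769: |R|=0.98436 <1
  x=-29.926: |R|=0.94774 <1
  x=-50.480: |R|=1.00076 >1
  x=-50.439: |R|=1.00070 >1
  x=-50.425: |R|=1.00067 >1
Interval (-50.0000, 0).

(-50.0000,0); λ=-11 ⇒ h* = (50)/11 = 4.5455.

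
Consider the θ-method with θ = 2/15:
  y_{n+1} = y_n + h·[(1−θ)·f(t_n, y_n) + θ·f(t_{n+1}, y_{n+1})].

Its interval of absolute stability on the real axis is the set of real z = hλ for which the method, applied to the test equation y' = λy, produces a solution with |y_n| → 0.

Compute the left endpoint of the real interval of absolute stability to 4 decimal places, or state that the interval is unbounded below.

left endpoint -2.7273.

Set f=λy, z=hλ:
  y_{n+1} = y_n + z·[13/15·y_n + 2/15·y_{n+1}] ⇒ (1 − 2/15z)y_{n+1} = (1 + 13/15z)y_n
  R(z) = (1 + 13/15z)/(1 − 2/15z).

Boundary: |R(x)|=1, x<0.
x=-1.29: |R|=0.1007
R=−1: 1+13/15x = −1+2/15x ⇒ -11/15x=2 ⇒ x=2/(-11/15)=-2.7273
Confirm numerically:
  x=-2.490: |R|=0.86937 <1
  x=-2.186: |R|=0.69265 <1
  x=-1.981: |R|=0.56708 <1
  x=-1.437: |R|=0.20594 <1
  x=-3.201: |R|=1.24348 >1
  x=-2.967: |R|=1.12597 >1
  x=-2.955: |R|=1.11980 >1
Interval (-2.7273, 0).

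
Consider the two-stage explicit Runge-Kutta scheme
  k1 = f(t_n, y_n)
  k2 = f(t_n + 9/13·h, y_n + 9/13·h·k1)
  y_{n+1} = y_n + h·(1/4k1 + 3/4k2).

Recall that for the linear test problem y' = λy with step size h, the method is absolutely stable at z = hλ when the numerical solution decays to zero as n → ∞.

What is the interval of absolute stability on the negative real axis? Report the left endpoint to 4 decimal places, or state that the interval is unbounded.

(-1.9259, 0).

On y'=λy, z=hλ:
  k1=λy_n ⇒ h·k1=z·y_n;  k2=λ(1+9/13z)y_n ⇒ h·k2=z(1+9/13z)y_n
  y_{n+1}/y_n = 1 + 1/4z + 3/4z(1+9/13z) = 1 + z + 27/52z²
  ⇒ R(z) = 1 + z + 27/52z².

Find x<0 with |R(x)|<1.
x=-0.34: |R|=0.7200
R=1: x+27/52x²=0 ⇒ x=−52/27=-1.9259; min R=1−1/(4·27/52)=0.5185>−1
Confirm numerically:
  x=-1.844: |R|=0.92156 <1
  x=-1.578: |R|=0.71493 <1
  x=-1.187: |R|=0.54458 <1
  x=-1.138: |R|=0.53443 <1
  x=-2.514: |R|=1.76764 >1
  x=-2.271: |R|=1.40690 >1
  x=-2.005: |R|=1.08232 >1
Interval (-1.9259, 0).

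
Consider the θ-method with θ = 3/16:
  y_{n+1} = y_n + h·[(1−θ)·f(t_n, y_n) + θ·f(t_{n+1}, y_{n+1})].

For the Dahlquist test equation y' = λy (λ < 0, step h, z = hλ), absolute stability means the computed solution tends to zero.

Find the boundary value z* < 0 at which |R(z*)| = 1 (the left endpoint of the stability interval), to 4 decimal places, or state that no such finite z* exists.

left endpoint -3.2000.

Test eqn y'=λy, z=hλ:
  y_{n+1} = y_n + z·[13/16·y_n + 3/16·y_{n+1}] ⇒ (1 − 3/16z)y_{n+1} = (1 + 13/16z)y_n
  R(z) = (1 + 13/16z)/(1 − 3/16z).

Find x<0 with |R(x)|<1.
x=-0.68: |R|=0.3969
R=−1: 1+13/16x = −1+3/16x ⇒ -5/8x=2 ⇒ x=2/(-5/8)=-3.2000
Confirm numerically:
  x=-2.888: |R|=0.87350 <1
  x=-2.561: |R|=0.73019 <1
  x=-2.520: |R|=0.71138 <1
  x=-1.583: |R|=0.22069 <1
  x=-3.735: |R|=1.19666 >1
  x=-3.415: |R|=1.08192 >1
  x=-3.336: |R|=1.05229 >1
Stable set (-3.2000, 0).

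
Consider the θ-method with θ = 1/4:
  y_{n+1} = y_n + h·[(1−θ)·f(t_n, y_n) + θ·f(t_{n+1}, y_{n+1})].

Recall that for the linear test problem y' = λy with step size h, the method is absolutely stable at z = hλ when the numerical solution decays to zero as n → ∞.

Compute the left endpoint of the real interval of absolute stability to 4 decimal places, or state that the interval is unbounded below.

With y'=λy (z=hλ):
  y_{n+1} = y_n + z·[3/4·y_n + 1/4·y_{n+1}] ⇒ (1 − 1/4z)y_{n+1} = (1 + 3/4z)y_n
  R(z) = (1 + 3/4z)/(1 − 1/4z).

Find x<0 with |R(x)|<1.
x=-0.92: |R|=0.2520
R=−1: 1+3/4x = −1+1/4x ⇒ -1/2x=2 ⇒ x=2/(-1/2)=-4.0000
Confirm numerically:
  x=-3.858: |R|=0.96386 <1
  x=-3.307: |R|=0.81032 <1
  x=-2.686: |R|=0.60694 <1
  x=-2.535: |R|=0.55164 <1
  x=-4.426: |R|=1.10112 >1
  x=-4.276: |R|=1.06670 >1
So |R|<1 on (-4.0000, 0).

left endpoint -4.0000.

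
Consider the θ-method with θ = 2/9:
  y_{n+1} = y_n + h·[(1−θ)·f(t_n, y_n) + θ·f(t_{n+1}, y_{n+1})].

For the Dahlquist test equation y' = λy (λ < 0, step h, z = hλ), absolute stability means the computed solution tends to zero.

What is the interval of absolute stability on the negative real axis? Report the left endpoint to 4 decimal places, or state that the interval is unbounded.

z∈(-3.6000,0).

On y'=λy, z=hλ:
  y_{n+1} = y_n + z·[7/9·y_n + 2/9·y_{n+1}] ⇒ (1 − 2/9z)y_{n+1} = (1 + 7/9z)y_n
  ⇒ R(z) = (1 + 7/9z)/(1 − 2/9z).

Need |R(x)|<1, x<0.
x=-0.89: |R|=0.2570
R=−1: 1+7/9x = −1+2/9x ⇒ -5/9x=2 ⇒ x=2/(-5/9)=-3.6000
Confirm numerically:
  x=-3.053: |R|=0.81895 <1
  x=-1.993: |R|=0.38126 <1
  x=-1.937: |R|=0.35412 <1
  x=-1.763: |R|=0.26673 <1
  x=-4.051: |R|=1.13186 >1
  x=-3.856: |R|=1.07659 >1
Stable set (-3.6000, 0).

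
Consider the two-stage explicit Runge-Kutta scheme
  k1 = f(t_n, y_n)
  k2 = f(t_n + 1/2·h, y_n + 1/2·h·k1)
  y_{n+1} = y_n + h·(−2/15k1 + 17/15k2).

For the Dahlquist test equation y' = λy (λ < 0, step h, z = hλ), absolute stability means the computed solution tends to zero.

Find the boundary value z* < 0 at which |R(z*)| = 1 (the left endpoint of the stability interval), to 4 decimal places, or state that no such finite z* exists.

z* = -1.7647.

With y'=λy (z=hλ):
  k1=λy_n ⇒ h·k1=z·y_n;  k2=λ(1+1/2z)y_n ⇒ h·k2=z(1+1/2z)y_n
  y_{n+1}/y_n = 1 − 2/15z + 17/15z(1+1/2z) = 1 + z + 17/30z²
  so R(z) = 1 + z + 17/30z².

Find x<0 with |R(x)|<1.
x=-1.58: |R|=0.8346
R=1: x+17/30x²=0 ⇒ x=−30/17=-1.7647; min R=1−1/(4·17/30)=0.5588>−1
Confirm numerically:
  x=-1.547: |R|=0.80915 <1
  x=-1.389: |R|=0.70428 <1
  x=-0.772: |R|=0.56572 <1
  x=-2.352: |R|=1.78275 >1
  x=-2.259: |R|=1.63275 >1
  x=-2.123: |R|=1.43104 >1
Interval (-1.7647, 0).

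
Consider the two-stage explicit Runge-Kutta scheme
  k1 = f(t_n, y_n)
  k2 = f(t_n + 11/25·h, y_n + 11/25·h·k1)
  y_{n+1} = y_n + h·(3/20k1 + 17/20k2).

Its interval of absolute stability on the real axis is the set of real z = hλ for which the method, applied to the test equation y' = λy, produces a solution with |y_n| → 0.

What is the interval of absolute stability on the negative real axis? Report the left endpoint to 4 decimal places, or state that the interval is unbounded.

Test eqn y'=λy, z=hλ:
  k1=λy_n ⇒ h·k1=z·y_n;  k2=λ(1+11/25z)y_n ⇒ h·k2=z(1+11/25z)y_n
  y_{n+1}/y_n = 1 + 3/20z + 17/20z(1+11/25z) = 1 + z + 187/500z²
  so R(z) = 1 + z + 187/500z².

Solve |R(x)|<1 on ℝ⁻.
x=-1.01: |R|=0.3715
R=1: x+187/500x²=0 ⇒ x=−500/187=-2.6738; min R=1−1/(4·187/500)=0.3316>−1
Confirm numerically:
  x=-2.521: |R|=0.85593 <1
  x=-2.021: |R|=0.50658 <1
  x=-1.397: |R|=0.33290 <1
  x=-1.153: |R|=0.34420 <1
  x=-3.205: |R|=1.63674 >1
  x=-2.971: |R|=1.33024 >1
Stable set (-2.6738, 0).

z∈(-2.6738,0).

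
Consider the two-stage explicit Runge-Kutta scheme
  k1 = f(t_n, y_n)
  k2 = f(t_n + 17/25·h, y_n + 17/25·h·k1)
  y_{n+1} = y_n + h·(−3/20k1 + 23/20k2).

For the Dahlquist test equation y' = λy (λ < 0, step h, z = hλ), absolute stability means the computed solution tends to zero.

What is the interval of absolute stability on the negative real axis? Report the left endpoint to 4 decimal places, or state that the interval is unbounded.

With y'=λy (z=hλ):
  k1=λy_n ⇒ h·k1=z·y_n;  k2=λ(1+17/25z)y_n ⇒ h·k2=z(1+17/25z)y_n
  y_{n+1}/y_n = 1 − 3/20z + 23/20z(1+17/25z) = 1 + z + 391/500z²
  so R(z) = 1 + z + 391/500z².

Find x<0 with |R(x)|<1.
x=-1.76: |R|=1.6623
R=1: x+391/500x²=0 ⇒ x=−500/391=-1.2788; min R=1−1/(4·391/500)=0.6803>−1
Confirm numerically:
  x=-1.198: |R|=0.92433 <1
  x=-1.055: |R|=0.81539 <1
  x=-0.983: |R|=0.77264 <1
  x=-1.594: |R|=1.39293 >1
  x=-1.512: |R|=1.27576 >1
  x=-1.320: |R|=1.04256 >1
So |R|<1 on (-1.2788, 0).

z∈(-1.2788,0).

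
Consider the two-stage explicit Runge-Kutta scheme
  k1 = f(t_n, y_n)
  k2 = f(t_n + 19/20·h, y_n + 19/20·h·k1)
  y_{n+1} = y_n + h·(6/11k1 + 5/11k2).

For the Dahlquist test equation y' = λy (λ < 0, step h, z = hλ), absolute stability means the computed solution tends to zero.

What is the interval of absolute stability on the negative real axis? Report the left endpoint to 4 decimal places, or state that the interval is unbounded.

(-2.3158, 0).

Set f=λy, z=hλ:
  k1=λy_n ⇒ h·k1=z·y_n;  k2=λ(1+19/20z)y_n ⇒ h·k2=z(1+19/20z)y_n
  y_{n+1}/y_n = 1 + 6/11z + 5/11z(1+19/20z) = 1 + z + 19/44z²
  ⇒ R(z) = 1 + z + 19/44z².

Boundary: |R(x)|=1, x<0.
x=-0.35: |R|=0.7029
R=1: x+19/44x²=0 ⇒ x=−44/19=-2.3158; min R=1−1/(4·19/44)=0.4211>−1
Confirm numerically:
  x=-2.177: |R|=0.86953 <1
  x=-2.067: |R|=0.77794 <1
  x=-1.355: |R|=0.43783 <1
  x=-1.037: |R|=0.42736 <1
  x=-2.864: |R|=1.67799 >1
  x=-2.841: |R|=1.64433 >1
  x=-2.370: |R|=1.05548 >1
Interval (-2.3158, 0).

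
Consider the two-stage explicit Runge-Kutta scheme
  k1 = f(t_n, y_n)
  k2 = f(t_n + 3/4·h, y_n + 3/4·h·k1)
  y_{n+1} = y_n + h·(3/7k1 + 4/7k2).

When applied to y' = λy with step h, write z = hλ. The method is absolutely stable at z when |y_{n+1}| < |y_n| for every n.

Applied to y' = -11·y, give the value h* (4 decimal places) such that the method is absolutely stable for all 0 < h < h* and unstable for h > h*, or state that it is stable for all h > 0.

(-2.3333,0); λ=-11 ⇒ h* = (7/3)/11 = 0.2121.

Test eqn y'=λy, z=hλ:
  k1=λy_n ⇒ h·k1=z·y_n;  k2=λ(1+3/4z)y_n ⇒ h·k2=z(1+3/4z)y_n
  y_{n+1}/y_n = 1 + 3/7z + 4/7z(1+3/4z) = 1 + z + 3/7z²
  R(z) = 1 + z + 3/7z².

Boundary: |R(x)|=1, x<0.
x=-1.32: |R|=0.4267
R=1: x+3/7x²=0 ⇒ x=−7/3=-2.3333; min R=1−1/(4·3/7)=0.4167>−1
Confirm numerically:
  x=-2.128: |R|=0.81274 <1
  x=-1.980: |R|=0.70017 <1
  x=-1.820: |R|=0.59960 <1
  x=-2.737: |R|=1.47350 >1
  x=-2.449: |R|=1.12140 >1
Interval (-2.3333, 0).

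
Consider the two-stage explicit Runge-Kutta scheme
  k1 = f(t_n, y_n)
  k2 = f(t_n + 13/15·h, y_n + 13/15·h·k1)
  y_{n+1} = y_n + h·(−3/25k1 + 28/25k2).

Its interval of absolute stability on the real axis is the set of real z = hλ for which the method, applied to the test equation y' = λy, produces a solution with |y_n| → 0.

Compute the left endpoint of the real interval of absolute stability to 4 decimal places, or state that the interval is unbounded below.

With y'=λy (z=hλ):
  k1=λy_n ⇒ h·k1=z·y_n;  k2=λ(1+13/15z)y_n ⇒ h·k2=z(1+13/15z)y_n
  y_{n+1}/y_n = 1 − 3/25z + 28/25z(1+13/15z) = 1 + z + 364/375z²
  R(z) = 1 + z + 364/375z².

Find x<0 with |R(x)|<1.
x=-1.71: |R|=2.1283
R=1: x+364/375x²=0 ⇒ x=−375/364=-1.0302; min R=1−1/(4·364/375)=0.7424>−1
Confirm numerically:
  x=-0.632: |R|=0.75571 <1
  x=-0.624: |R|=0.75395 <1
  x=-0.561: |R|=0.74449 <1
  x=-0.552: |R|=0.74377 <1
  x=-1.605: |R|=1.89546 >1
  x=-1.471: |R|=1.62937 >1
  x=-1.159: |R|=1.14488 >1
So |R|<1 on (-1.0302, 0).

left endpoint -1.0302.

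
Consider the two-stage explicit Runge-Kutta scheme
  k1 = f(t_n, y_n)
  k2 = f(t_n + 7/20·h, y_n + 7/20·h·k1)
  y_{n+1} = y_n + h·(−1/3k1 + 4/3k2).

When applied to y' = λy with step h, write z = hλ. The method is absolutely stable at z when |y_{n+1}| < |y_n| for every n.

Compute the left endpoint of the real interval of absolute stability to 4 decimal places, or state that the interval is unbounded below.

Test eqn y'=λy, z=hλ:
  k1=λy_n ⇒ h·k1=z·y_n;  k2=λ(1+7/20z)y_n ⇒ h·k2=z(1+7/20z)y_n
  y_{n+1}/y_n = 1 − 1/3z + 4/3z(1+7/20z) = 1 + z + 7/15z²
  Hence R(z) = 1 + z + 7/15z².

Find x<0 with |R(x)|<1.
x=-1.61: |R|=0.5996
R=1: x+7/15x²=0 ⇒ x=−15/7=-2.1429; min R=1−1/(4·7/15)=0.4643>−1
Confirm numerically:
  x=-1.176: |R|=0.46939 <1
  x=-1.166: |R|=0.46846 <1
  x=-1.082: |R|=0.46434 <1
  x=-2.454: |R|=1.35632 >1
  x=-2.410: |R|=1.30045 >1
  x=-2.236: |R|=1.09719 >1
So |R|<1 on (-2.1429, 0).

z* = -2.1429.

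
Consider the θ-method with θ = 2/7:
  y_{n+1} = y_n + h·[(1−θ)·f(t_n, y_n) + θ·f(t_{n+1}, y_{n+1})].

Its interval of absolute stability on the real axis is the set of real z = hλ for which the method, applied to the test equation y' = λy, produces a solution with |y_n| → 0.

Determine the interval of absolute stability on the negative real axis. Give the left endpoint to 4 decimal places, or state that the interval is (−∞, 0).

(-4.6667, 0).

On y'=λy, z=hλ:
  y_{n+1} = y_n + z·[5/7·y_n + 2/7·y_{n+1}] ⇒ (1 − 2/7z)y_{n+1} = (1 + 5/7z)y_n
  so R(z) = (1 + 5/7z)/(1 − 2/7z).

Find x<0 with |R(x)|<1.
x=-0.71: |R|=0.4097
R=−1: 1+5/7x = −1+2/7x ⇒ -3/7x=2 ⇒ x=2/(-3/7)=-4.6667
Confirm numerically:
  x=-4.052: |R|=0.87791 <1
  x=-2.741: |R|=0.53717 <1
  x=-2.086: |R|=0.30702 <1
  x=-4.911: |R|=1.04357 >1
  x=-4.742: |R|=1.01371 >1
So |R|<1 on (-4.6667, 0).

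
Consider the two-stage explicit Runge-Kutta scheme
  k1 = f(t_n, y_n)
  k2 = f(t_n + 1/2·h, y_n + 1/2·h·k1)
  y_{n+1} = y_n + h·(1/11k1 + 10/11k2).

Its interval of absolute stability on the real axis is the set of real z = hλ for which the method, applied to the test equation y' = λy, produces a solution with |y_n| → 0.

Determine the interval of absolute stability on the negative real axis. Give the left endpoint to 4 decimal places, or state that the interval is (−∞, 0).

(-2.2000, 0).

Test eqn y'=λy, z=hλ:
  k1=λy_n ⇒ h·k1=z·y_n;  k2=λ(1+1/2z)y_n ⇒ h·k2=z(1+1/2z)y_n
  y_{n+1}/y_n = 1 + 1/11z + 10/11z(1+1/2z) = 1 + z + 5/11z²
  R(z) = 1 + z + 5/11z².

Find x<0 with |R(x)|<1.
x=-1.26: |R|=0.4616
R=1: x+5/11x²=0 ⇒ x=−11/5=-2.2000; min R=1−1/(4·5/11)=0.4500>−1
Confirm numerically:
  x=-2.100: |R|=0.90455 <1
  x=-2.021: |R|=0.83556 <1
  x=-1.663: |R|=0.59408 <1
  x=-0.989: |R|=0.45560 <1
  x=-2.672: |R|=1.57327 >1
  x=-2.387: |R|=1.20289 >1
  x=-2.310: |R|=1.11550 >1
Stable set (-2.2000, 0).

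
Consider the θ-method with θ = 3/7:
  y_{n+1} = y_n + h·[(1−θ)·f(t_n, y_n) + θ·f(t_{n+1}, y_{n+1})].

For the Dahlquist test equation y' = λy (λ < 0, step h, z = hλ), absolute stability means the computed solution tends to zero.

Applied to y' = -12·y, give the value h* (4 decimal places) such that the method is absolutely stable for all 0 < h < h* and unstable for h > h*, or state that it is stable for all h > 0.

(-14.0000,0); λ=-12 ⇒ h* = (14)/12 = 1.1667.

Set f=λy, z=hλ:
  y_{n+1} = y_n + z·[4/7·y_n + 3/7·y_{n+1}] ⇒ (1 − 3/7z)y_{n+1} = (1 + 4/7z)y_n
  R(z) = (1 + 4/7z)/(1 − 3/7z).

Solve |R(x)|<1 on ℝ⁻.
x=-1.72: |R|=0.0099
R=−1: 1+4/7x = −1+3/7x ⇒ -1/7x=2 ⇒ x=2/(-1/7)=-14.0000
Confirm numerically:
  x=-12.213: |R|=0.95905 <1
  x=-11.433: |R|=0.93784 <1
  x=-11.165: |R|=0.92999 <1
  x=-6.838: |R|=0.73970 <1
  x=-14.432: |R|=1.00859 >1
  x=-14.356: |R|=1.00711 >1
  x=-14.037: |R|=1.00075 >1
Stable set (-14.0000, 0).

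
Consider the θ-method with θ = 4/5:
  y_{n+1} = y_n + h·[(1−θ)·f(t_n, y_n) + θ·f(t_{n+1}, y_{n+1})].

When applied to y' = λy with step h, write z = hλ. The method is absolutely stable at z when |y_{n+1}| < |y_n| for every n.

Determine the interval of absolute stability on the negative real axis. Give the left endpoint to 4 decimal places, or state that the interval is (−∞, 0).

unbounded; (−∞, 0).

With y'=λy (z=hλ):
  y_{n+1} = y_n + z·[1/5·y_n + 4/5·y_{n+1}] ⇒ (1 − 4/5z)y_{n+1} = (1 + 1/5z)y_n
  Hence R(z) = (1 + 1/5z)/(1 − 4/5z).

Boundary: |R(x)|=1, x<0.
x=-1.07: |R|=0.4235
x=-2: |R|=0.2308
x=-10: |R|=0.1111
x=-100: |R|=0.2346
θ=4/5≥1/2 ⇒ |1+1/5x|<|1−4/5x| ∀x<0 ⇒ interval (−∞,0).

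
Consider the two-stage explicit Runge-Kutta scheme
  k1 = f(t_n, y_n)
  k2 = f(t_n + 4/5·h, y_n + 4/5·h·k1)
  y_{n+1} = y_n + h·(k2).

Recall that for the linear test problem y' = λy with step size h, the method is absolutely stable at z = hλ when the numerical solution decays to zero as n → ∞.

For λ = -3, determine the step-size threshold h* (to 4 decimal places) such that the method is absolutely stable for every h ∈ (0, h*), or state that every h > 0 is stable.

Set f=λy, z=hλ:
  k1=λy_n ⇒ h·k1=z·y_n;  k2=λ(1+4/5z)y_n ⇒ h·k2=z(1+4/5z)y_n
  y_{n+1}/y_n = 1 + z(1+4/5z) = 1 + z + 4/5z²
  so R(z) = 1 + z + 4/5z².

Solve |R(x)|<1 on ℝ⁻.
x=-1.25: |R|=1.0000
R=1: x+4/5x²=0 ⇒ x=−5/4=-1.2500; min R=1−1/(4·4/5)=0.6875>−1
Confirm numerically:
  x=-0.839: |R|=0.72414 <1
  x=-0.660: |R|=0.68848 <1
  x=-0.649: |R|=0.68796 <1
  x=-1.478: |R|=1.26959 >1
  x=-1.322: |R|=1.07615 >1
  x=-1.314: |R|=1.06728 >1
So |R|<1 on (-1.2500, 0).

(-1.2500,0); λ=-3 ⇒ h* = (5/4)/3 = 0.4167.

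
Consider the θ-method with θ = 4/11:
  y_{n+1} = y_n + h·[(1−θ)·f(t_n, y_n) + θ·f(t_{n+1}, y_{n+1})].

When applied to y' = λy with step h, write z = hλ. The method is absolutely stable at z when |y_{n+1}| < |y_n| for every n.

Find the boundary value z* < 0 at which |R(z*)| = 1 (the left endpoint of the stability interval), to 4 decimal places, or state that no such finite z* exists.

z* = -7.3333.

Test eqn y'=λy, z=hλ:
  y_{n+1} = y_n + z·[7/11·y_n + 4/11·y_{n+1}] ⇒ (1 − 4/11z)y_{n+1} = (1 + 7/11z)y_n
  Hence R(z) = (1 + 7/11z)/(1 − 4/11z).

Solve |R(x)|<1 on ℝ⁻.
x=-0.83: |R|=0.3624
R=−1: 1+7/11x = −1+4/11x ⇒ -3/11x=2 ⇒ x=2/(-3/11)=-7.3333
Confirm numerically:
  x=-7.256: |R|=0.99420 <1
  x=-6.080: |R|=0.89354 <1
  x=-4.641: |R|=0.72680 <1
  x=-7.599: |R|=1.01925 >1
  x=-7.366: |R|=1.00242 >1
Stable set (-7.3333, 0).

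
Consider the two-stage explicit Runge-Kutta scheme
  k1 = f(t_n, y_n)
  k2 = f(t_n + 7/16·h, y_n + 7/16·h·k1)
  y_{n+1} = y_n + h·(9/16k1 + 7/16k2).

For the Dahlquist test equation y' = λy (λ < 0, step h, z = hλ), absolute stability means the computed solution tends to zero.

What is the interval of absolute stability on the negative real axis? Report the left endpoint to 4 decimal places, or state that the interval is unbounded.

Set f=λy, z=hλ:
  k1=λy_n ⇒ h·k1=z·y_n;  k2=λ(1+7/16z)y_n ⇒ h·k2=z(1+7/16z)y_n
  y_{n+1}/y_n = 1 + 9/16z + 7/16z(1+7/16z) = 1 + z + 49/256z²
  so R(z) = 1 + z + 49/256z².

Boundary: |R(x)|=1, x<0.
x=-0.76: |R|=0.3506
R=1: x+49/256x²=0 ⇒ x=−256/49=-5.2245; min R=1−1/(4·49/256)=-0.3061>−1
Confirm numerically:
  x=-5.017: |R|=0.80075 <1
  x=-4.972: |R|=0.75971 <1
  x=-4.822: |R|=0.62852 <1
  x=-3.216: |R|=0.23635 <1
  x=-5.611: |R|=1.41510 >1
  x=-5.375: |R|=1.15485 >1
Stable set (-5.2245, 0).

z∈(-5.2245,0).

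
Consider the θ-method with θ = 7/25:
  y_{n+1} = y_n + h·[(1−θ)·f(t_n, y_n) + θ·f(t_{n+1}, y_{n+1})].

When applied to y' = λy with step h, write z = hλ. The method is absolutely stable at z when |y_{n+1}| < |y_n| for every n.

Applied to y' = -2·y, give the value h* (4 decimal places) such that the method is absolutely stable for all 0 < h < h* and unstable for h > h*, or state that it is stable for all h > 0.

(-4.5455,0); λ=-2 ⇒ h* = (50/11)/2 = 2.2727.

On y'=λy, z=hλ:
  y_{n+1} = y_n + z·[18/25·y_n + 7/25·y_{n+1}] ⇒ (1 − 7/25z)y_{n+1} = (1 + 18/25z)y_n
  so R(z) = (1 + 18/25z)/(1 − 7/25z).

Boundary: |R(x)|=1, x<0.
x=-0.45: |R|=0.6004
R=−1: 1+18/25x = −1+7/25x ⇒ -11/25x=2 ⇒ x=2/(-11/25)=-4.5455
Confirm numerically:
  x=-4.250: |R|=0.94064 <1
  x=-3.773: |R|=0.83472 <1
  x=-3.204: |R|=0.68888 <1
  x=-2.843: |R|=0.58293 <1
  x=-4.934: |R|=1.07179 >1
  x=-4.675: |R|=1.02469 >1
Interval (-4.5455, 0).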